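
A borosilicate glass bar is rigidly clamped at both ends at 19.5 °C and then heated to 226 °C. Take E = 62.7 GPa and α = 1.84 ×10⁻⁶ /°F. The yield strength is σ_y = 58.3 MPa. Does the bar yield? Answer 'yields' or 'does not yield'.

does not yield

α = 1.84×10⁻⁶/°F × 9/5 = 3.31×10⁻⁶/K.
ΔT = 206.5 K. Constrained thermal stress σ = E·α·ΔT = 62.70×10³ MPa × 3.31×10⁻⁶ × 206.5 = 42.9 MPa (compressive).
Compare to σ_y = 58.3 MPa: σ < σ_y, so it does not yield.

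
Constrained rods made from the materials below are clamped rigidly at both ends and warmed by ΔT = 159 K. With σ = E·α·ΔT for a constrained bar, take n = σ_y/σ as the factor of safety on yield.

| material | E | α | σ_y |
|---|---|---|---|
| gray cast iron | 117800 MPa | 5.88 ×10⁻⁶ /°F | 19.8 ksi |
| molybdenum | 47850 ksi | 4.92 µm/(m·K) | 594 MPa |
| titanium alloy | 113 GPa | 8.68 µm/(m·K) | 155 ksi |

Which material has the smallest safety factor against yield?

gray cast iron

With everything in SI (GPa, ×10⁻⁶/K, MPa):
  gray cast iron: E = 117.8, α = 10.6, σ_y = 136.5 → σ = 198 MPa, n = 0.689
  molybdenum: E = 329.9, α = 4.92, σ_y = 594.0 → σ = 258 MPa, n = 2.30
  titanium alloy: E = 113.0, α = 8.68, σ_y = 1069 → σ = 156 MPa, n = 6.85
Smallest n: gray cast iron with n = 0.689.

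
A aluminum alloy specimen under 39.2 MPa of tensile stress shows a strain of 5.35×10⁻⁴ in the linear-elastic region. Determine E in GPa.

E = σ/ε = 39.2 MPa / 5.35×10⁻⁴ = 73270 MPa = 73.3 GPa.

73.3 GPa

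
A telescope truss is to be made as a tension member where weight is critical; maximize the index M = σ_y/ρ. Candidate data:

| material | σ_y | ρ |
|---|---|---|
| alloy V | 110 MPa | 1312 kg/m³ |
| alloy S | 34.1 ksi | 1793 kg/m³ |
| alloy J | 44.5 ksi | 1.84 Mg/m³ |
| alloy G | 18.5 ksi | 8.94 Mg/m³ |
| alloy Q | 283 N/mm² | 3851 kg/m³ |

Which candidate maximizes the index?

In SI units:
  alloy V: σ_y = 110.0 MPa, ρ = 1312 kg/m³
  alloy S: σ_y = 235.1 MPa, ρ = 1793 kg/m³
  alloy J: σ_y = 306.8 MPa, ρ = 1840 kg/m³
  alloy G: σ_y = 127.6 MPa, ρ = 8940 kg/m³
  alloy Q: σ_y = 283.0 MPa, ρ = 3851 kg/m³
  alloy J: M = 167 kN·m/kg
  alloy S: M = 131 kN·m/kg
  alloy V: M = 83.8 kN·m/kg
  alloy Q: M = 73.5 kN·m/kg
  alloy G: M = 14.3 kN·m/kg
The maximum is for alloy J.

alloy J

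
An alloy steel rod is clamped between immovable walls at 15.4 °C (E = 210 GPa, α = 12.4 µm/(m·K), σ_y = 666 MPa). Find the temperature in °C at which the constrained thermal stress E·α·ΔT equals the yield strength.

E·α·ΔT = 666.0 MPa ⇒ ΔT = 666.0 / (210.0×10³ × 12.4×10⁻⁶) = 255.8 K.
T = 15.4 + 255.8 = 271.2 °C.

271 °C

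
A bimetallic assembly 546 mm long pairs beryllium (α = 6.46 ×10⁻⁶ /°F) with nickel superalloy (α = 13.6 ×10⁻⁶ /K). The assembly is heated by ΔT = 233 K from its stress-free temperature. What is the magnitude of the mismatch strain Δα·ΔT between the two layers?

beryllium: α = 6.46×10⁻⁶/°F × 9/5 = 11.6×10⁻⁶/K.
Δα = |11.6 − 13.6|×10⁻⁶/K = 1.97×10⁻⁶/K.
Mismatch strain = Δα·ΔT = 1.97×10⁻⁶ × 233.0 = 4.59×10⁻⁴.

4.59×10⁻⁴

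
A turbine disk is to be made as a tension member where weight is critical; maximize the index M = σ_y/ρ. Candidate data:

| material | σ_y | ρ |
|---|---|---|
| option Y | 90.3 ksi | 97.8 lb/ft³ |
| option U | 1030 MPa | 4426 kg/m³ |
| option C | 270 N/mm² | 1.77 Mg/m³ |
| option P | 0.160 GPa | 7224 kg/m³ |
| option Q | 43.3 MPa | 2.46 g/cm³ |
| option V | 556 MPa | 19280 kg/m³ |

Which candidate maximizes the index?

option Y

Normalizing units and computing the index:
  option Y: σ_y = 622.6 MPa, ρ = 1567 kg/m³
  option U: σ_y = 1030 MPa, ρ = 4426 kg/m³
  option C: σ_y = 270.0 MPa, ρ = 1770 kg/m³
  option P: σ_y = 160.0 MPa, ρ = 7224 kg/m³
  option Q: σ_y = 43.30 MPa, ρ = 2460 kg/m³
  option V: σ_y = 556.0 MPa, ρ = 19280 kg/m³
  option Y: M = 397 kN·m/kg
  option U: M = 233 kN·m/kg
  option C: M = 153 kN·m/kg
  option V: M = 28.8 kN·m/kg
  option P: M = 22.1 kN·m/kg
  option Q: M = 17.6 kN·m/kg
Option Y ranks first.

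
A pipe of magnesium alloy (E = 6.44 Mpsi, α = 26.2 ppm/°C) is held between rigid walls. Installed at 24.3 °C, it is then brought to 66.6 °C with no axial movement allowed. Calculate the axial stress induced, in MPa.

49.2 MPa

E = 6.44 Mpsi = 44.40 GPa.
ΔT = 42.30 K. Constrained thermal stress σ = E·α·ΔT = 44.40×10³ MPa × 26.2×10⁻⁶ × 42.30 = 49.2 MPa (compressive).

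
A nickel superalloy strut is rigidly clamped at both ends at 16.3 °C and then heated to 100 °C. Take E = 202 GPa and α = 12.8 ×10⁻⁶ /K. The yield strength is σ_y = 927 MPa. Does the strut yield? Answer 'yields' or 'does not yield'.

ΔT = 83.70 K. Constrained thermal stress σ = E·α·ΔT = 202.0×10³ MPa × 12.8×10⁻⁶ × 83.70 = 216 MPa (compressive).
Compare to σ_y = 927 MPa: σ < σ_y, so it does not yield.

does not yield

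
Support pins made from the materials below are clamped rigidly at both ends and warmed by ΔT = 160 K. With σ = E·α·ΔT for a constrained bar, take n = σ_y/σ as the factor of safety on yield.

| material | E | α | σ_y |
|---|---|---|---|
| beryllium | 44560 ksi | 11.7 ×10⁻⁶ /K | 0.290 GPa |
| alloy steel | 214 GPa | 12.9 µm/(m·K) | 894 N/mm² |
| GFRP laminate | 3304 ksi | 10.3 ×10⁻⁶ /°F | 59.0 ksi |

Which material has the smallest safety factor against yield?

With everything in SI (GPa, ×10⁻⁶/K, MPa):
  beryllium: E = 307.2, α = 11.7, σ_y = 290.0 → σ = 575 MPa, n = 0.504
  alloy steel: E = 214.0, α = 12.9, σ_y = 894.0 → σ = 442 MPa, n = 2.02
  GFRP laminate: E = 22.78, α = 18.5, σ_y = 406.8 → σ = 67.6 MPa, n = 6.02
Beryllium has the lowest safety factor, n = 0.504.

beryllium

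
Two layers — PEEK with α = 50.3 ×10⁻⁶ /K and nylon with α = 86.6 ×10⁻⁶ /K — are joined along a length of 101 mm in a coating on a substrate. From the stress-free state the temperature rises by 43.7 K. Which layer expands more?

α(PEEK) = 50.3×10⁻⁶/K vs α(nylon) = 86.6×10⁻⁶/K.
Higher α expands more for the same ΔT: nylon.

nylon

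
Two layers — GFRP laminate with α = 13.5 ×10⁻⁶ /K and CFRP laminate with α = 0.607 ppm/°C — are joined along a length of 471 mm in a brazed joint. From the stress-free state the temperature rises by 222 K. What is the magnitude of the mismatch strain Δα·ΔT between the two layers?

2.86×10⁻³

Δα = |13.5 − 0.607|×10⁻⁶/K = 12.9×10⁻⁶/K.
Mismatch strain = Δα·ΔT = 12.9×10⁻⁶ × 222.0 = 2.86×10⁻³.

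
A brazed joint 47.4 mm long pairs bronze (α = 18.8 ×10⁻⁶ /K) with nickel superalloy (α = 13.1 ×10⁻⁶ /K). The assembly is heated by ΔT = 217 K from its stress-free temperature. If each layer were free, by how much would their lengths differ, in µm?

58.6 µm

Δα = |18.8 − 13.1|×10⁻⁶/K = 5.70×10⁻⁶/K.
ΔL_mismatch = Δα·L·ΔT = 5.70×10⁻⁶ × 47.4 mm × 217.0 K = 58.6 µm.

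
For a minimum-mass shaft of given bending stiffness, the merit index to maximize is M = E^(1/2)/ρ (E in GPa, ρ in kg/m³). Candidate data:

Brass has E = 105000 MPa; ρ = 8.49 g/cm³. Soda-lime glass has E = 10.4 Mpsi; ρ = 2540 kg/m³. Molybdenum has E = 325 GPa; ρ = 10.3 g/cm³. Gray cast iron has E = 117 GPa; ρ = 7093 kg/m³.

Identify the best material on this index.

In SI units:
  brass: E = 105.0 GPa, ρ = 8490 kg/m³
  soda-lime glass: E = 71.71 GPa, ρ = 2540 kg/m³
  molybdenum: E = 325.0 GPa, ρ = 10300 kg/m³
  gray cast iron: E = 117.0 GPa, ρ = 7093 kg/m³
  soda-lime glass: M = 3.33×10⁻³
  molybdenum: M = 1.75×10⁻³
  gray cast iron: M = 1.52×10⁻³
  brass: M = 1.21×10⁻³
The maximum is for soda-lime glass.

soda-lime glass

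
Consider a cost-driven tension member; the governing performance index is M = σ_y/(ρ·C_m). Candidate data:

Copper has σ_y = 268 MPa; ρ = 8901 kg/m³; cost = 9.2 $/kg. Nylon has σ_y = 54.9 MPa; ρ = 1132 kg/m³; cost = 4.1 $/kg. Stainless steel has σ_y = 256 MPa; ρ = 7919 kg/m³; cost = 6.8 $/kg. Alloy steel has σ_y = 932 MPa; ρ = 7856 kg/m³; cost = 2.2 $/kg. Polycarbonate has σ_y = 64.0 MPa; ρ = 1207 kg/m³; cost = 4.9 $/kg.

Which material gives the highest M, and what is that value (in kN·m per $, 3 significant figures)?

alloy steel, M = 53.9 kN·m per $

Evaluate M for each candidate:
  alloy steel: M = 53.9 kN·m per $
  nylon: M = 11.8 kN·m per $
  polycarbonate: M = 10.8 kN·m per $
  stainless steel: M = 4.75 kN·m per $
  copper: M = 3.27 kN·m per $
Alloy steel ranks first.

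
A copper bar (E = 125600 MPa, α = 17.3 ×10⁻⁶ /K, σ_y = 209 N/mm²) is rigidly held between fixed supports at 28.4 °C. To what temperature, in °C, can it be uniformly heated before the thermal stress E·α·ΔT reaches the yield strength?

E = 125600 MPa = 125.6 GPa.
σ_y = 209 N/mm² = 209.0 MPa.
E·α·ΔT = 209.0 MPa ⇒ ΔT = 209.0 / (125.6×10³ × 17.3×10⁻⁶) = 96.19 K.
T = 28.4 + 96.19 = 124.6 °C.

125 °C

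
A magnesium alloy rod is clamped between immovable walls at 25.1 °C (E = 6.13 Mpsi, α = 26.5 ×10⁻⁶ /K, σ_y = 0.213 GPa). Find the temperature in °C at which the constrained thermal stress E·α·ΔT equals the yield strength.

E = 6.13 Mpsi = 42.26 GPa.
σ_y = 0.213 GPa = 213.0 MPa.
E·α·ΔT = 213.0 MPa ⇒ ΔT = 213.0 / (42.26×10³ × 26.5×10⁻⁶) = 190.2 K.
T = 25.1 + 190.2 = 215.3 °C.

215 °C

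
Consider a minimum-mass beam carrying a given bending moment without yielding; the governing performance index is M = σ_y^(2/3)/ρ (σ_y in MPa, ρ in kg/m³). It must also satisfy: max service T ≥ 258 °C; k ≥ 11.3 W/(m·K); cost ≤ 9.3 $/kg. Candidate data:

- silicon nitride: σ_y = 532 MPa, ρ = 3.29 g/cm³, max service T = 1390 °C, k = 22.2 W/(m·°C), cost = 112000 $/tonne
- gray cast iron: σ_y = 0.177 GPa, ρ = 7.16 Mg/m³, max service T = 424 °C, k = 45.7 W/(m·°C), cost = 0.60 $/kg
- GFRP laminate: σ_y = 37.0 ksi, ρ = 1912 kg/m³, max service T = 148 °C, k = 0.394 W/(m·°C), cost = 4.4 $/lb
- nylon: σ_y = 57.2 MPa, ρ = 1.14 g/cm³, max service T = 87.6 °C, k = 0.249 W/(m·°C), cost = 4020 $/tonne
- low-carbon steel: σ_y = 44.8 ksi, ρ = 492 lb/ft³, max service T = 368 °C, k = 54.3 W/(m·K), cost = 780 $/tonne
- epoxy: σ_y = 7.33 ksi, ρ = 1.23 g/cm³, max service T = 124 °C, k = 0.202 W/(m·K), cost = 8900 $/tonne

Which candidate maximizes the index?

low-carbon steel

Screen on constraints: max service T ≥ 258 °C; k ≥ 11.3 W/(m·K); cost ≤ 9.3 $/kg. Survivors: gray cast iron, low-carbon steel.
In SI units:
  gray cast iron: σ_y = 177.0 MPa, ρ = 7160 kg/m³
  low-carbon steel: σ_y = 308.9 MPa, ρ = 7881 kg/m³
  low-carbon steel: M = 5.80×10⁻³
  gray cast iron: M = 4.40×10⁻³
The maximum is for low-carbon steel.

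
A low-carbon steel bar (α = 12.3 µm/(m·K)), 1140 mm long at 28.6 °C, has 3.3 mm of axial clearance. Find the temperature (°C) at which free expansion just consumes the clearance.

264 °C

α·L₀·ΔT = 3.3 mm ⇒ ΔT = 3.3 / (12.3×10⁻⁶ × 1140.0) = 235.3 K.
T = 28.6 + 235.3 = 263.9 °C.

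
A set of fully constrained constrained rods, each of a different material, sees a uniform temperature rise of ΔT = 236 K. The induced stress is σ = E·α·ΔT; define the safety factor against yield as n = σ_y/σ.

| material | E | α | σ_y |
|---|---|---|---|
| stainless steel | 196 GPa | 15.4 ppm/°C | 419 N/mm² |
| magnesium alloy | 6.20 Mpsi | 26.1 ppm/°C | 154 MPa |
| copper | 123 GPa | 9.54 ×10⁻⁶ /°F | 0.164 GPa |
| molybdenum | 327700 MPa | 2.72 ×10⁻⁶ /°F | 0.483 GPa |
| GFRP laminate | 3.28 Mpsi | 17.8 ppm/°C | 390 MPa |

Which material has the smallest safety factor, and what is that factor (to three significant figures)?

Converting E to GPa, α to ×10⁻⁶/K, σ_y to MPa, then σ and n for each:
  stainless steel: E = 196.0, α = 15.4, σ_y = 419.0 → σ = 712 MPa, n = 0.588
  magnesium alloy: E = 42.75, α = 26.1, σ_y = 154.0 → σ = 263 MPa, n = 0.585
  copper: E = 123.0, α = 17.2, σ_y = 164.0 → σ = 498 MPa, n = 0.329
  molybdenum: E = 327.7, α = 4.90, σ_y = 483.0 → σ = 379 MPa, n = 1.28
  GFRP laminate: E = 22.61, α = 17.8, σ_y = 390.0 → σ = 95.0 MPa, n = 4.11
Smallest n: copper with n = 0.329.

copper, n = 0.329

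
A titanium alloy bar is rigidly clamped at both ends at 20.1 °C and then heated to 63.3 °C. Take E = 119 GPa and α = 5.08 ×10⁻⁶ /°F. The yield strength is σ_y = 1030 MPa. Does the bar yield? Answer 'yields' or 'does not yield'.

α = 5.08×10⁻⁶/°F × 9/5 = 9.14×10⁻⁶/K.
ΔT = 43.20 K. Constrained thermal stress σ = E·α·ΔT = 119.0×10³ MPa × 9.14×10⁻⁶ × 43.20 = 47.0 MPa (compressive).
Compare to σ_y = 1030 MPa: σ < σ_y, so it does not yield.

does not yield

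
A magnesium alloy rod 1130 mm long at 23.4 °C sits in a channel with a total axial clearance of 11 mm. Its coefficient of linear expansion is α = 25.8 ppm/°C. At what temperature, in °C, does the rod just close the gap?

α·L₀·ΔT = 11.0 mm ⇒ ΔT = 11.0 / (25.8×10⁻⁶ × 1130.0) = 377.3 K.
T = 23.4 + 377.3 = 400.7 °C.

401 °C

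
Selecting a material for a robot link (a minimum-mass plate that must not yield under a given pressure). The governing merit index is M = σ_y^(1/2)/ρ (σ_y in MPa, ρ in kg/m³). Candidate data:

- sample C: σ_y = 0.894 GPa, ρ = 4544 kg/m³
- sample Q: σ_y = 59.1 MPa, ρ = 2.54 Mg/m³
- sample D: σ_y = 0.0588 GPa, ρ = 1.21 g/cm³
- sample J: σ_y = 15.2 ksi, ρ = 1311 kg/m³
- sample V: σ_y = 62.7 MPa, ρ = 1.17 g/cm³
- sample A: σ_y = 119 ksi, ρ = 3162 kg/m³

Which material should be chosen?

sample A

Normalizing units and computing the index:
  sample C: σ_y = 894.0 MPa, ρ = 4544 kg/m³
  sample Q: σ_y = 59.10 MPa, ρ = 2540 kg/m³
  sample D: σ_y = 58.80 MPa, ρ = 1210 kg/m³
  sample J: σ_y = 104.8 MPa, ρ = 1311 kg/m³
  sample V: σ_y = 62.70 MPa, ρ = 1170 kg/m³
  sample A: σ_y = 820.5 MPa, ρ = 3162 kg/m³
  sample A: M = 9.06×10⁻³
  sample J: M = 7.81×10⁻³
  sample V: M = 6.77×10⁻³
  sample C: M = 6.58×10⁻³
  sample D: M = 6.34×10⁻³
  sample Q: M = 3.03×10⁻³
The maximum is for sample A.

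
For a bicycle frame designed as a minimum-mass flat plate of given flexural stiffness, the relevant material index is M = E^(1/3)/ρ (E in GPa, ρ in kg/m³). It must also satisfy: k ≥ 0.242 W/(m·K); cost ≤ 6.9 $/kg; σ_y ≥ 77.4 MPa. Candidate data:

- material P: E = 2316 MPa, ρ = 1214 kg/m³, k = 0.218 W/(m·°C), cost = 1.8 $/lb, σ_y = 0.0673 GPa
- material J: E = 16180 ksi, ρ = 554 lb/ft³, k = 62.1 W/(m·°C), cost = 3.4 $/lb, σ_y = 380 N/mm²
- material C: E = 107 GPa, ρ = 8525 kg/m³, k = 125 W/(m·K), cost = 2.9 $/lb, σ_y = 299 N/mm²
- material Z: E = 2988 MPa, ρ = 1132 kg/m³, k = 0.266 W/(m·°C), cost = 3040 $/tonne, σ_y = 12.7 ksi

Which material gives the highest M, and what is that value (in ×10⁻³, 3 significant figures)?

Screen on constraints: k ≥ 0.242 W/(m·K); cost ≤ 6.9 $/kg; σ_y ≥ 77.4 MPa. Survivors: material C, material Z.
Convert each candidate to consistent units, then evaluate M:
  material C: E = 107.0 GPa, ρ = 8525 kg/m³
  material Z: E = 2.988 GPa, ρ = 1132 kg/m³
  material Z: M = 1.27×10⁻³
  material C: M = 0.557×10⁻³
Material Z has the largest M.

material Z, M = 1.27×10⁻³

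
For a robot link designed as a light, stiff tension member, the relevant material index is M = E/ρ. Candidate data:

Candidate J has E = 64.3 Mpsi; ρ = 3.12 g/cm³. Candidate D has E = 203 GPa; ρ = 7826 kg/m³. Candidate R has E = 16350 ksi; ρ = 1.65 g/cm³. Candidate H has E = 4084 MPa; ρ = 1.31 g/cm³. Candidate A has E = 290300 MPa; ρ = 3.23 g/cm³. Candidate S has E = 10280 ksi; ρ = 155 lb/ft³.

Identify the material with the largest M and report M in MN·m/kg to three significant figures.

candidate J, M = 142 MN·m/kg

Normalizing units and computing the index:
  candidate J: E = 443.3 GPa, ρ = 3120 kg/m³
  candidate D: E = 203.0 GPa, ρ = 7826 kg/m³
  candidate R: E = 112.7 GPa, ρ = 1650 kg/m³
  candidate H: E = 4.084 GPa, ρ = 1310 kg/m³
  candidate A: E = 290.3 GPa, ρ = 3230 kg/m³
  candidate S: E = 70.88 GPa, ρ = 2483 kg/m³
  candidate J: M = 142 MN·m/kg
  candidate A: M = 89.9 MN·m/kg
  candidate R: M = 68.3 MN·m/kg
  candidate S: M = 28.5 MN·m/kg
  candidate D: M = 25.9 MN·m/kg
  candidate H: M = 3.12 MN·m/kg
The maximum is for candidate J.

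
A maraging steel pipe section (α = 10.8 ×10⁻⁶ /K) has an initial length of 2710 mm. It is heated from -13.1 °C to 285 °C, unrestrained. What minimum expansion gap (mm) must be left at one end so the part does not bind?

8.72 mm

ΔT = 285 − (-13.1) = 298.1 K.
ΔL = α·L₀·ΔT = 10.8×10⁻⁶ × 2710 mm × 298.1 K = 8.72 mm.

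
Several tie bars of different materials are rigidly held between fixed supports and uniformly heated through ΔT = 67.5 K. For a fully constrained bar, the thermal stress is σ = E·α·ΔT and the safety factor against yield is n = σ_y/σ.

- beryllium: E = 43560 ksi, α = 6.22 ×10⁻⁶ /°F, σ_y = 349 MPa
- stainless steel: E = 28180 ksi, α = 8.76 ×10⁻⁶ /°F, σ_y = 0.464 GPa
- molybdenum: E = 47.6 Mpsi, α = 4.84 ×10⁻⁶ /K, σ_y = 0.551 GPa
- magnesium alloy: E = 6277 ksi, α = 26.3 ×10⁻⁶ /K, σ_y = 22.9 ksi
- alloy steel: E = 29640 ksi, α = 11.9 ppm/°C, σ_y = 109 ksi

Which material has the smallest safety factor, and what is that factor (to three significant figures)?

Converting E to GPa, α to ×10⁻⁶/K, σ_y to MPa, then σ and n for each:
  beryllium: E = 300.3, α = 11.2, σ_y = 349.0 → σ = 227 MPa, n = 1.54
  stainless steel: E = 194.3, α = 15.8, σ_y = 464.0 → σ = 207 MPa, n = 2.24
  molybdenum: E = 328.2, α = 4.84, σ_y = 551.0 → σ = 107 MPa, n = 5.14
  magnesium alloy: E = 43.28, α = 26.3, σ_y = 157.9 → σ = 76.8 MPa, n = 2.06
  alloy steel: E = 204.4, α = 11.9, σ_y = 751.5 → σ = 164 MPa, n = 4.58
Smallest n: beryllium with n = 1.54.

beryllium, n = 1.54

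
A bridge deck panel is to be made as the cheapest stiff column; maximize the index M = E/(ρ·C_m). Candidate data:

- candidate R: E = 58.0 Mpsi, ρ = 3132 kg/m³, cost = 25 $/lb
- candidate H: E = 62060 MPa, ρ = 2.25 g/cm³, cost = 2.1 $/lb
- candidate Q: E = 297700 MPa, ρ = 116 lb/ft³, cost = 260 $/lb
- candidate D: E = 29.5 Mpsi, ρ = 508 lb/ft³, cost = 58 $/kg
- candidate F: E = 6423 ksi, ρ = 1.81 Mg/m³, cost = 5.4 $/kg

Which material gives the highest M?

candidate H

Putting every candidate on a common basis:
  candidate R: E = 399.9 GPa, ρ = 3132 kg/m³, cost = 55.11 $/kg
  candidate H: E = 62.06 GPa, ρ = 2250 kg/m³, cost = 4.630 $/kg
  candidate Q: E = 297.7 GPa, ρ = 1858 kg/m³, cost = 573.2 $/kg
  candidate D: E = 203.4 GPa, ρ = 8137 kg/m³, cost = 58.00 $/kg
  candidate F: E = 44.29 GPa, ρ = 1810 kg/m³, cost = 5.400 $/kg
  candidate H: M = 5.96 MN·m per $
  candidate F: M = 4.53 MN·m per $
  candidate R: M = 2.32 MN·m per $
  candidate D: M = 0.431 MN·m per $
  candidate Q: M = 0.280 MN·m per $
Candidate H has the largest M.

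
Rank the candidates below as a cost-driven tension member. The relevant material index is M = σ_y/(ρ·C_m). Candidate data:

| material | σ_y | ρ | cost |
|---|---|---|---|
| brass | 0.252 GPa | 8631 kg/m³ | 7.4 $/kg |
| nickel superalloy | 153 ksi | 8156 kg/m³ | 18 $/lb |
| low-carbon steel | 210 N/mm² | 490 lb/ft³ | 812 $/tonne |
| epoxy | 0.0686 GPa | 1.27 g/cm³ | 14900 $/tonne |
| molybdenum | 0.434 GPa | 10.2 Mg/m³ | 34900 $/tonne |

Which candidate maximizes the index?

Convert each candidate to consistent units, then evaluate M:
  brass: σ_y = 252.0 MPa, ρ = 8631 kg/m³, cost = 7.400 $/kg
  nickel superalloy: σ_y = 1055 MPa, ρ = 8156 kg/m³, cost = 39.68 $/kg
  low-carbon steel: σ_y = 210.0 MPa, ρ = 7849 kg/m³, cost = 0.8120 $/kg
  epoxy: σ_y = 68.60 MPa, ρ = 1270 kg/m³, cost = 14.90 $/kg
  molybdenum: σ_y = 434.0 MPa, ρ = 10200 kg/m³, cost = 34.90 $/kg
  low-carbon steel: M = 32.9 kN·m per $
  brass: M = 3.95 kN·m per $
  epoxy: M = 3.63 kN·m per $
  nickel superalloy: M = 3.26 kN·m per $
  molybdenum: M = 1.22 kN·m per $
Low-carbon steel ranks first.

low-carbon steel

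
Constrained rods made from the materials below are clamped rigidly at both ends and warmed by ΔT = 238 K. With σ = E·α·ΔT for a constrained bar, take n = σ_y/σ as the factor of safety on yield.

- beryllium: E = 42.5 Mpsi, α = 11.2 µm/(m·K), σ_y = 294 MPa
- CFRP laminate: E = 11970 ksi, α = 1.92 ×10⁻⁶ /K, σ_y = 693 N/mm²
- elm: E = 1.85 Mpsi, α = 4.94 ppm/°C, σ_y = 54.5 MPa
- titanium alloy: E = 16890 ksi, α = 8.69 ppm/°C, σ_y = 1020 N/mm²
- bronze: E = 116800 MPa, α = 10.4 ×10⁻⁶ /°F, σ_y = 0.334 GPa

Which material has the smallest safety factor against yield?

beryllium

Per material, after unit conversion:
  beryllium: E = 293.0, α = 11.2, σ_y = 294.0 → σ = 781 MPa, n = 0.376
  CFRP laminate: E = 82.53, α = 1.92, σ_y = 693.0 → σ = 37.7 MPa, n = 18.4
  elm: E = 12.76, α = 4.94, σ_y = 54.50 → σ = 15.0 MPa, n = 3.63
  titanium alloy: E = 116.5, α = 8.69, σ_y = 1020 → σ = 241 MPa, n = 4.24
  bronze: E = 116.8, α = 18.7, σ_y = 334.0 → σ = 520 MPa, n = 0.642
Beryllium has the lowest safety factor, n = 0.376.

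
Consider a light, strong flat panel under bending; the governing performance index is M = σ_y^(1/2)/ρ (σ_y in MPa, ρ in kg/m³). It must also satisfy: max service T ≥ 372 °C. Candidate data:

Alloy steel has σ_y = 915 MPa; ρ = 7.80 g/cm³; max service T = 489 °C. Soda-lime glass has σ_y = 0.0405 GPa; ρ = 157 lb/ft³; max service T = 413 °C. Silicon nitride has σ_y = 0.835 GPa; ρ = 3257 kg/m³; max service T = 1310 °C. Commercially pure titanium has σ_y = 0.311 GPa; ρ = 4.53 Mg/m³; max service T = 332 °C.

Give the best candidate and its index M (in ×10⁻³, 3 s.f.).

silicon nitride, M = 8.87×10⁻³

Screen on constraints: max service T ≥ 372 °C. Survivors: alloy steel, soda-lime glass, silicon nitride.
Convert each candidate to consistent units, then evaluate M:
  alloy steel: σ_y = 915.0 MPa, ρ = 7800 kg/m³
  soda-lime glass: σ_y = 40.50 MPa, ρ = 2515 kg/m³
  silicon nitride: σ_y = 835.0 MPa, ρ = 3257 kg/m³
  silicon nitride: M = 8.87×10⁻³
  alloy steel: M = 3.88×10⁻³
  soda-lime glass: M = 2.53×10⁻³
Silicon nitride has the largest M.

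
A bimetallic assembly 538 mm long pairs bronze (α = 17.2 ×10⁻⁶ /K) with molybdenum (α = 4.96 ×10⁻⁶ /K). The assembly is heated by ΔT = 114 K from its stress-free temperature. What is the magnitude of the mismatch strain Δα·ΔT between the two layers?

1.40×10⁻³

Δα = |17.2 − 4.96|×10⁻⁶/K = 12.2×10⁻⁶/K.
Mismatch strain = Δα·ΔT = 12.2×10⁻⁶ × 114.0 = 1.40×10⁻³.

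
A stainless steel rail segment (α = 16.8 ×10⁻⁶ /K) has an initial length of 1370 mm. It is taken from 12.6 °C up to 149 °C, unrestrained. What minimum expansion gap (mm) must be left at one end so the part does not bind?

ΔT = 149 − 12.6 = 136.4 K.
ΔL = α·L₀·ΔT = 16.8×10⁻⁶ × 1370 mm × 136.4 K = 3.14 mm.

3.14 mm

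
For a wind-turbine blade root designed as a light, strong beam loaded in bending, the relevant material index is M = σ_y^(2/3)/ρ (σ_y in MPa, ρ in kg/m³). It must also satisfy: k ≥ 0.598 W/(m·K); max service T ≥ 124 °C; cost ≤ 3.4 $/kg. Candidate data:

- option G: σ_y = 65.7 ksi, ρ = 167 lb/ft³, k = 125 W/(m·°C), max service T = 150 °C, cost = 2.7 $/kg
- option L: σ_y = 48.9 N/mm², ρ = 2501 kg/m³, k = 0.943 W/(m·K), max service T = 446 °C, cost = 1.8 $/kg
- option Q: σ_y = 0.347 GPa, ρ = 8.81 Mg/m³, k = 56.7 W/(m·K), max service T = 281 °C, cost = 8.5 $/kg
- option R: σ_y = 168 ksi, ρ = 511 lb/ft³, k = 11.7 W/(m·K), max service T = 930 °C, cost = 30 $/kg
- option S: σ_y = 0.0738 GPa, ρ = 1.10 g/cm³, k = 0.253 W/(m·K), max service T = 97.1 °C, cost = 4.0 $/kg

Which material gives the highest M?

option G

Screen on constraints: k ≥ 0.598 W/(m·K); max service T ≥ 124 °C; cost ≤ 3.4 $/kg. Survivors: option G, option L.
Normalizing units and computing the index:
  option G: σ_y = 453.0 MPa, ρ = 2675 kg/m³
  option L: σ_y = 48.90 MPa, ρ = 2501 kg/m³
  option G: M = 22.0×10⁻³
  option L: M = 5.35×10⁻³
Option G ranks first.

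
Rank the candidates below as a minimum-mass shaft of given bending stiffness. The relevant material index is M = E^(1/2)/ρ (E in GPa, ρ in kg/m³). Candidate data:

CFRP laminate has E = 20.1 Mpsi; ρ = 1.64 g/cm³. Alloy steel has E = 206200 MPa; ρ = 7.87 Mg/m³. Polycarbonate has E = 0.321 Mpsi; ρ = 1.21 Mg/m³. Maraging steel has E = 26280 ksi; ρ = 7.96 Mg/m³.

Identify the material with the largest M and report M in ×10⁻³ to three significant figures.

In SI units:
  CFRP laminate: E = 138.6 GPa, ρ = 1640 kg/m³
  alloy steel: E = 206.2 GPa, ρ = 7870 kg/m³
  polycarbonate: E = 2.213 GPa, ρ = 1210 kg/m³
  maraging steel: E = 181.2 GPa, ρ = 7960 kg/m³
  CFRP laminate: M = 7.18×10⁻³
  alloy steel: M = 1.82×10⁻³
  maraging steel: M = 1.69×10⁻³
  polycarbonate: M = 1.23×10⁻³
CFRP laminate has the largest M.

CFRP laminate, M = 7.18×10⁻³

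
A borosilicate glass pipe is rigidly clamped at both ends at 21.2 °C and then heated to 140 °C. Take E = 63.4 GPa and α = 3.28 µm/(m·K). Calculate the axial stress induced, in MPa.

24.7 MPa

ΔT = 118.8 K. Constrained thermal stress σ = E·α·ΔT = 63.40×10³ MPa × 3.28×10⁻⁶ × 118.8 = 24.7 MPa (compressive).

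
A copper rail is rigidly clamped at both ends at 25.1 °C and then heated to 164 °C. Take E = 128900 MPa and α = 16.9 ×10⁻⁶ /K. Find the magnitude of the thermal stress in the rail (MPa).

303 MPa

E = 128900 MPa = 128.9 GPa.
ΔT = 138.9 K. Constrained thermal stress σ = E·α·ΔT = 128.9×10³ MPa × 16.9×10⁻⁶ × 138.9 = 303 MPa (compressive).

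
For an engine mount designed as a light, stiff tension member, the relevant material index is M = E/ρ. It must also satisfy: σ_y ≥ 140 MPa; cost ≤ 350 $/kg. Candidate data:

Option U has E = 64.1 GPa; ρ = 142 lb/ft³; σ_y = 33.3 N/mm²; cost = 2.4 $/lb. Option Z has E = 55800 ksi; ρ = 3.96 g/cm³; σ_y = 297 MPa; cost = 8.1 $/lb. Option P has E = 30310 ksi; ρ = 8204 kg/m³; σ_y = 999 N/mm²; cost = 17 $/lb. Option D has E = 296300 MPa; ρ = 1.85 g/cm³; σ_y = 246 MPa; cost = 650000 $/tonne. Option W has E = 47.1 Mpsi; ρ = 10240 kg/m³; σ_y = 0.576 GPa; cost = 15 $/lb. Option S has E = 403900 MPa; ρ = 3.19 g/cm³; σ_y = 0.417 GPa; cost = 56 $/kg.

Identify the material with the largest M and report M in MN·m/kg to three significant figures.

option S, M = 127 MN·m/kg

Screen on constraints: σ_y ≥ 140 MPa; cost ≤ 350 $/kg. Survivors: option Z, option P, option W, option S.
After converting to SI:
  option Z: E = 384.7 GPa, ρ = 3960 kg/m³
  option P: E = 209.0 GPa, ρ = 8204 kg/m³
  option W: E = 324.7 GPa, ρ = 10240 kg/m³
  option S: E = 403.9 GPa, ρ = 3190 kg/m³
  option S: M = 127 MN·m/kg
  option Z: M = 97.2 MN·m/kg
  option W: M = 31.7 MN·m/kg
  option P: M = 25.5 MN·m/kg
Option S ranks first.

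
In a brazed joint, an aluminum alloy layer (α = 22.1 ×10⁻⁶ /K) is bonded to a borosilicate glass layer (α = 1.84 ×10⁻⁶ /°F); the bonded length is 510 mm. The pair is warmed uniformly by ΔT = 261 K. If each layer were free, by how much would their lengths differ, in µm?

2500 µm

borosilicate glass: α = 1.84×10⁻⁶/°F × 9/5 = 3.31×10⁻⁶/K.
Δα = |22.1 − 3.31|×10⁻⁶/K = 18.8×10⁻⁶/K.
ΔL_mismatch = Δα·L·ΔT = 18.8×10⁻⁶ × 510.0 mm × 261.0 K = 2500 µm.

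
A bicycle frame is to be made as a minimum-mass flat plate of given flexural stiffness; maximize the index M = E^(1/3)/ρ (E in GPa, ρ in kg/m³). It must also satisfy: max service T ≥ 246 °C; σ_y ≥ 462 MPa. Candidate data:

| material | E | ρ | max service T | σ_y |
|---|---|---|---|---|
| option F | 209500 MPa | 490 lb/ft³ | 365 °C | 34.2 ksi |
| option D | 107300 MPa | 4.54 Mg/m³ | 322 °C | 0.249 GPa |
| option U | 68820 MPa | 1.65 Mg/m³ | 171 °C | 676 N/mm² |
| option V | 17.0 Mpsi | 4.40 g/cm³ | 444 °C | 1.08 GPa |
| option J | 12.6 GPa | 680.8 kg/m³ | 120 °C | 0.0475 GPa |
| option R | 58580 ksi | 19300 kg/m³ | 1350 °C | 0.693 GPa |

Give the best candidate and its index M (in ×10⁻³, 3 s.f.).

option V, M = 1.11×10⁻³

Screen on constraints: max service T ≥ 246 °C; σ_y ≥ 462 MPa. Survivors: option V, option R.
Convert each candidate to consistent units, then evaluate M:
  option V: E = 117.2 GPa, ρ = 4400 kg/m³
  option R: E = 403.9 GPa, ρ = 19300 kg/m³
  option V: M = 1.11×10⁻³
  option R: M = 0.383×10⁻³
Highest index: option V.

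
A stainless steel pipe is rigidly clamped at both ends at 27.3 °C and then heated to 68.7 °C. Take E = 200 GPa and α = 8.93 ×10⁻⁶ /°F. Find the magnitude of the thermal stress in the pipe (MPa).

α = 8.93×10⁻⁶/°F × 9/5 = 16.1×10⁻⁶/K.
ΔT = 41.40 K. Constrained thermal stress σ = E·α·ΔT = 200.0×10³ MPa × 16.1×10⁻⁶ × 41.40 = 133 MPa (compressive).

133 MPa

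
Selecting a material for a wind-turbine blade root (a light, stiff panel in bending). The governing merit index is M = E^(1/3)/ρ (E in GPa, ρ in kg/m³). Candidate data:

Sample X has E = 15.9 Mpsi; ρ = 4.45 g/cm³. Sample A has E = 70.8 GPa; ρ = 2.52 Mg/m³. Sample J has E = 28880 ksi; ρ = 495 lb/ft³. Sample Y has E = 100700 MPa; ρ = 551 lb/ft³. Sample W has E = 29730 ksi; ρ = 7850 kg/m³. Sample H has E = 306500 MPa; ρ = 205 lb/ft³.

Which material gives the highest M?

sample H

Putting every candidate on a common basis:
  sample X: E = 109.6 GPa, ρ = 4450 kg/m³
  sample A: E = 70.80 GPa, ρ = 2520 kg/m³
  sample J: E = 199.1 GPa, ρ = 7929 kg/m³
  sample Y: E = 100.7 GPa, ρ = 8826 kg/m³
  sample W: E = 205.0 GPa, ρ = 7850 kg/m³
  sample H: E = 306.5 GPa, ρ = 3284 kg/m³
  sample H: M = 2.05×10⁻³
  sample A: M = 1.64×10⁻³
  sample X: M = 1.08×10⁻³
  sample W: M = 0.751×10⁻³
  sample J: M = 0.736×10⁻³
  sample Y: M = 0.527×10⁻³
The maximum is for sample H.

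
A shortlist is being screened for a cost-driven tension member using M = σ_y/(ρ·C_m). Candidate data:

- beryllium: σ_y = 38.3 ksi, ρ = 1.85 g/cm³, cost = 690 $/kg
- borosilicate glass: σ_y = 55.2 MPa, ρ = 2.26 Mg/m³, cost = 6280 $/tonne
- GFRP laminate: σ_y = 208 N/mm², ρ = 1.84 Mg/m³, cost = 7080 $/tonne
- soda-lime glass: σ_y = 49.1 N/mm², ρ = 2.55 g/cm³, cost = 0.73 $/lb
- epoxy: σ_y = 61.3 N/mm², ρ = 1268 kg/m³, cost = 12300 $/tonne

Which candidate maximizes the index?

GFRP laminate

Convert each candidate to consistent units, then evaluate M:
  beryllium: σ_y = 264.1 MPa, ρ = 1850 kg/m³, cost = 690.0 $/kg
  borosilicate glass: σ_y = 55.20 MPa, ρ = 2260 kg/m³, cost = 6.280 $/kg
  GFRP laminate: σ_y = 208.0 MPa, ρ = 1840 kg/m³, cost = 7.080 $/kg
  soda-lime glass: σ_y = 49.10 MPa, ρ = 2550 kg/m³, cost = 1.609 $/kg
  epoxy: σ_y = 61.30 MPa, ρ = 1268 kg/m³, cost = 12.30 $/kg
  GFRP laminate: M = 16.0 kN·m per $
  soda-lime glass: M = 12.0 kN·m per $
  epoxy: M = 3.93 kN·m per $
  borosilicate glass: M = 3.89 kN·m per $
  beryllium: M = 0.207 kN·m per $
The maximum is for GFRP laminate.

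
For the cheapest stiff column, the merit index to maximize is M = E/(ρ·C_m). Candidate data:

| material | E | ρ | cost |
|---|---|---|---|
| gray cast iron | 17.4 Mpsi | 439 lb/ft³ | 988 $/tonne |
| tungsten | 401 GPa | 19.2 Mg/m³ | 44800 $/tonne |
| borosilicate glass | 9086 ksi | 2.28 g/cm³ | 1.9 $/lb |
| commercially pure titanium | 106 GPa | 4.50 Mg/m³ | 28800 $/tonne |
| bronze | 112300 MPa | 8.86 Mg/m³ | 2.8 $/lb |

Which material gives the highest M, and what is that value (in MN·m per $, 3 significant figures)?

Convert each candidate to consistent units, then evaluate M:
  gray cast iron: E = 120.0 GPa, ρ = 7032 kg/m³, cost = 0.9880 $/kg
  tungsten: E = 401.0 GPa, ρ = 19200 kg/m³, cost = 44.80 $/kg
  borosilicate glass: E = 62.65 GPa, ρ = 2280 kg/m³, cost = 4.189 $/kg
  commercially pure titanium: E = 106.0 GPa, ρ = 4500 kg/m³, cost = 28.80 $/kg
  bronze: E = 112.3 GPa, ρ = 8860 kg/m³, cost = 6.173 $/kg
  gray cast iron: M = 17.3 MN·m per $
  borosilicate glass: M = 6.56 MN·m per $
  bronze: M = 2.05 MN·m per $
  commercially pure titanium: M = 0.818 MN·m per $
  tungsten: M = 0.466 MN·m per $
Gray cast iron has the largest M.

gray cast iron, M = 17.3 MN·m per $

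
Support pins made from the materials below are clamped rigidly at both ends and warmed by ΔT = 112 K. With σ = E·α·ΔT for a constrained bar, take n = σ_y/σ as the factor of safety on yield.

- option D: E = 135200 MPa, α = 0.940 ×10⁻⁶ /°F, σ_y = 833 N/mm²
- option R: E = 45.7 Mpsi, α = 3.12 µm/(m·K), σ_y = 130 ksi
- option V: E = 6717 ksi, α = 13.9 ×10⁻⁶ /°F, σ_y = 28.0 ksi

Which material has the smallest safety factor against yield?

Per material, after unit conversion:
  option D: E = 135.2, α = 1.69, σ_y = 833.0 → σ = 25.6 MPa, n = 32.5
  option R: E = 315.1, α = 3.12, σ_y = 896.3 → σ = 110 MPa, n = 8.14
  option V: E = 46.31, α = 25.0, σ_y = 193.1 → σ = 130 MPa, n = 1.49
Option V has the lowest safety factor, n = 1.49.

option V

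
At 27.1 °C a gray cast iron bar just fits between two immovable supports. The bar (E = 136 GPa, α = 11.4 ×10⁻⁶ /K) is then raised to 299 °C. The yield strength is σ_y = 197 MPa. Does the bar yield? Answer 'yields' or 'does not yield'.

ΔT = 271.9 K. Constrained thermal stress σ = E·α·ΔT = 136.0×10³ MPa × 11.4×10⁻⁶ × 271.9 = 422 MPa (compressive).
Compare to σ_y = 197 MPa: σ ≥ σ_y, so it yields.

yields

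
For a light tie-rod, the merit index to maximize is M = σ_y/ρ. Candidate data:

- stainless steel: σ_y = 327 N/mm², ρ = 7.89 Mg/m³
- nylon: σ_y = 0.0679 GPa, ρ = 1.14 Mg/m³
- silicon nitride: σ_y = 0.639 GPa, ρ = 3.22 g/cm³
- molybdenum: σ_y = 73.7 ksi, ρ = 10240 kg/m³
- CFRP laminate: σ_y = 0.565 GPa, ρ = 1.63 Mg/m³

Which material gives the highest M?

CFRP laminate

Putting every candidate on a common basis:
  stainless steel: σ_y = 327.0 MPa, ρ = 7890 kg/m³
  nylon: σ_y = 67.90 MPa, ρ = 1140 kg/m³
  silicon nitride: σ_y = 639.0 MPa, ρ = 3220 kg/m³
  molybdenum: σ_y = 508.1 MPa, ρ = 10240 kg/m³
  CFRP laminate: σ_y = 565.0 MPa, ρ = 1630 kg/m³
  CFRP laminate: M = 347 kN·m/kg
  silicon nitride: M = 198 kN·m/kg
  nylon: M = 59.6 kN·m/kg
  molybdenum: M = 49.6 kN·m/kg
  stainless steel: M = 41.4 kN·m/kg
CFRP laminate has the largest M.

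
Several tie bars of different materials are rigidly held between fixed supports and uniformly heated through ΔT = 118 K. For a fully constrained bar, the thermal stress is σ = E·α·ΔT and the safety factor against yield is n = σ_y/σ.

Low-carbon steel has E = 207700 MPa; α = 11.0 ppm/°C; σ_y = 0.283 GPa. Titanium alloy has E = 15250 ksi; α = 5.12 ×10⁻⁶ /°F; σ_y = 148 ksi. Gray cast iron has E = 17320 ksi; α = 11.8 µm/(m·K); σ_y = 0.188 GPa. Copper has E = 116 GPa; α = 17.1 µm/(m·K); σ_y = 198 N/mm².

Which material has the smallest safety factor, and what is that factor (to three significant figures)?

In consistent units (E in GPa, α in ×10⁻⁶/K, σ_y in MPa):
  low-carbon steel: E = 207.7, α = 11.0, σ_y = 283.0 → σ = 270 MPa, n = 1.05
  titanium alloy: E = 105.1, α = 9.22, σ_y = 1020 → σ = 114 MPa, n = 8.92
  gray cast iron: E = 119.4, α = 11.8, σ_y = 188.0 → σ = 166 MPa, n = 1.13
  copper: E = 116.0, α = 17.1, σ_y = 198.0 → σ = 234 MPa, n = 0.846
Smallest n: copper with n = 0.846.

copper, n = 0.846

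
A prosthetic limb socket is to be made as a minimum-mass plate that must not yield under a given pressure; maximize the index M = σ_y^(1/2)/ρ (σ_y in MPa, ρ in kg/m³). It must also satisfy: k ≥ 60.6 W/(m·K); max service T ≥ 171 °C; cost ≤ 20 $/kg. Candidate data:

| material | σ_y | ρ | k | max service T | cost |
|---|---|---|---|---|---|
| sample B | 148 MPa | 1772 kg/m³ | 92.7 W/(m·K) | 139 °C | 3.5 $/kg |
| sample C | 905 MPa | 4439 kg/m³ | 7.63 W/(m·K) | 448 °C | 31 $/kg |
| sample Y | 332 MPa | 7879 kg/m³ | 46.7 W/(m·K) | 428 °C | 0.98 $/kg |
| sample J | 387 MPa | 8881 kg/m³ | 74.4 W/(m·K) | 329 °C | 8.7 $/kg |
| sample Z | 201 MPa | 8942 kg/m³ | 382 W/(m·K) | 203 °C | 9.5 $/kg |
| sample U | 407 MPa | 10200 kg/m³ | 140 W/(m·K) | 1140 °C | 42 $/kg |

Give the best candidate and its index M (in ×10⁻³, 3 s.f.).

Screen on constraints: k ≥ 60.6 W/(m·K); max service T ≥ 171 °C; cost ≤ 20 $/kg. Survivors: sample J, sample Z.
Computing M directly (units already consistent):
  sample J: M = 2.22×10⁻³
  sample Z: M = 1.59×10⁻³
Sample J ranks first.

sample J, M = 2.22×10⁻³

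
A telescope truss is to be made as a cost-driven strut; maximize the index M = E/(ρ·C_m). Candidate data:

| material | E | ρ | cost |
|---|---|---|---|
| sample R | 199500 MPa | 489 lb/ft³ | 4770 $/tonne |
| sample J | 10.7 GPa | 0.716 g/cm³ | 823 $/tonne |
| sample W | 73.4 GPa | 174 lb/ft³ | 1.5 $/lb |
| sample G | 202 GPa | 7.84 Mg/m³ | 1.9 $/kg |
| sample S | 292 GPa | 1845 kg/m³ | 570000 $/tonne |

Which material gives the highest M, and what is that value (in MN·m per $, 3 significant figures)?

After converting to SI:
  sample R: E = 199.5 GPa, ρ = 7833 kg/m³, cost = 4.770 $/kg
  sample J: E = 10.70 GPa, ρ = 716.0 kg/m³, cost = 0.8230 $/kg
  sample W: E = 73.40 GPa, ρ = 2787 kg/m³, cost = 3.307 $/kg
  sample G: E = 202.0 GPa, ρ = 7840 kg/m³, cost = 1.900 $/kg
  sample S: E = 292.0 GPa, ρ = 1845 kg/m³, cost = 570.0 $/kg
  sample J: M = 18.2 MN·m per $
  sample G: M = 13.6 MN·m per $
  sample W: M = 7.96 MN·m per $
  sample R: M = 5.34 MN·m per $
  sample S: M = 0.278 MN·m per $
The maximum is for sample J.

sample J, M = 18.2 MN·m per $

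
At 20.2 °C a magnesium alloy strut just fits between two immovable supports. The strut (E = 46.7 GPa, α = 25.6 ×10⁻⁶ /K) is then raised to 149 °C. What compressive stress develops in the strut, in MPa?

154 MPa

ΔT = 128.8 K. Constrained thermal stress σ = E·α·ΔT = 46.70×10³ MPa × 25.6×10⁻⁶ × 128.8 = 154 MPa (compressive).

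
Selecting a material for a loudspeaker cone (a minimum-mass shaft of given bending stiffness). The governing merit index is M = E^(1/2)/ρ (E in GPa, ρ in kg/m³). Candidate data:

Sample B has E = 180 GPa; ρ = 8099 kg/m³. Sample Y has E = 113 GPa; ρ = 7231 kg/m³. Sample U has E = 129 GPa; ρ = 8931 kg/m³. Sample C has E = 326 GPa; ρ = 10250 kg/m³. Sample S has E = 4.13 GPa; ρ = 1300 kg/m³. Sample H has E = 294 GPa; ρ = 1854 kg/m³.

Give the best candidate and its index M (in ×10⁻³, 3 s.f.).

sample H, M = 9.25×10⁻³

Computing M directly (units already consistent):
  sample H: M = 9.25×10⁻³
  sample C: M = 1.76×10⁻³
  sample B: M = 1.66×10⁻³
  sample S: M = 1.56×10⁻³
  sample Y: M = 1.47×10⁻³
  sample U: M = 1.27×10⁻³
Sample H has the largest M.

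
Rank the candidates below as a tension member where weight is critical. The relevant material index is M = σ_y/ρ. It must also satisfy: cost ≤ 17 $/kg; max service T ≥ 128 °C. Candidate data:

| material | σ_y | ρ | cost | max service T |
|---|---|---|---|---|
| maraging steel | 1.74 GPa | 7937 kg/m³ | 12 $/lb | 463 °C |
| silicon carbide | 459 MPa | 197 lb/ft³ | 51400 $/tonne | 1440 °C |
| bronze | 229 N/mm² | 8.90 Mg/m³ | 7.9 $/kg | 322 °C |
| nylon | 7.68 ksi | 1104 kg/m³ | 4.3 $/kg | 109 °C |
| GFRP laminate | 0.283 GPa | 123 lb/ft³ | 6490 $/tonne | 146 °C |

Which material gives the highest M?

GFRP laminate

Screen on constraints: cost ≤ 17 $/kg; max service T ≥ 128 °C. Survivors: bronze, GFRP laminate.
Convert each candidate to consistent units, then evaluate M:
  bronze: σ_y = 229.0 MPa, ρ = 8900 kg/m³
  GFRP laminate: σ_y = 283.0 MPa, ρ = 1970 kg/m³
  GFRP laminate: M = 144 kN·m/kg
  bronze: M = 25.7 kN·m/kg
GFRP laminate ranks first.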